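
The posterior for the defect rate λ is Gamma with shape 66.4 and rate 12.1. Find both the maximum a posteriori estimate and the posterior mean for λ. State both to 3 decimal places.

MAP: 5.405. Posterior mean: 5.488.

Mode = (α−1)/β = 65.4/12.1 = 5.405.
Mean = α/β = 66.4/12.1 = 5.488.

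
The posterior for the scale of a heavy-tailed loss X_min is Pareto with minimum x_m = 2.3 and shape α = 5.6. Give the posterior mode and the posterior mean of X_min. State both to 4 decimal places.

The Pareto density is strictly decreasing on [x_m, ∞), so the mode is x_m = 2.3000.
Mean = α·x_m/(α−1) = 5.6·2.3/4.6 = 2.8000.
The mean is pulled above the mode by the posterior's right skew.

posterior mode = 2.3000, posterior mean = 2.8000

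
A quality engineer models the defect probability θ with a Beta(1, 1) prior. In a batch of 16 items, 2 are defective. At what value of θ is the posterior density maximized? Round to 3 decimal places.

Posterior: Beta(1+2, 1+14) = Beta(3, 15).
Mode = (3−1)/(3+15−2) = 2/16 = 0.125.
Mean = 3/(3+15) = 3/18 = 0.167.
This is the posterior mode — the MAP estimate.

0.125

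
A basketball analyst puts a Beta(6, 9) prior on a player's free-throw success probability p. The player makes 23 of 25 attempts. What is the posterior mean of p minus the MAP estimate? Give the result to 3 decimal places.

-0.012

Posterior: Beta(6+23, 9+2) = Beta(29, 11).
Mode = (29−1)/(29+11−2) = 28/38 = 0.737.
Mean = 29/(29+11) = 29/40 = 0.725.
Difference = 0.725 − 0.737 = -0.012.
The posterior is left-skewed, so the mode exceeds the mean.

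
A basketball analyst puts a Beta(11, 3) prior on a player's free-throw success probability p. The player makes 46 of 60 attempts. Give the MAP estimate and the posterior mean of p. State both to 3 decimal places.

MAP: 0.778. Posterior mean: 0.770.

Posterior: Beta(11+46, 3+14) = Beta(57, 17).
Mode = (57−1)/(57+17−2) = 56/72 = 0.778.
Mean = 57/(57+17) = 57/74 = 0.770.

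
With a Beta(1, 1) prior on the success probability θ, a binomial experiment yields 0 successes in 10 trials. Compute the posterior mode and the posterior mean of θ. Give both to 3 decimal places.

Posterior: Beta(1+0, 1+10) = Beta(1, 11).
Since α = 1 ≤ 1 and β > 1, the Beta density is monotone decreasing on [0,1]; the mode is at 0.
Mean = 1/(1+11) = 0.083.

posterior mode = 0.000, posterior mean = 0.083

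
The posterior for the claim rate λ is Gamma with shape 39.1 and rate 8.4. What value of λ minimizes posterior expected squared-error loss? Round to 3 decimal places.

4.655

Mode = (α−1)/β = 38.1/8.4 = 4.536.
Mean = α/β = 39.1/8.4 = 4.655.
Squared-error loss ⇒ the optimal estimator is the posterior mean.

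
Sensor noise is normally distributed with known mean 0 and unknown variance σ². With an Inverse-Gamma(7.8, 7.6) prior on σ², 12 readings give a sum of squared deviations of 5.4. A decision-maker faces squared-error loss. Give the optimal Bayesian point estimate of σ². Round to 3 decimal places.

Posterior: Inverse-Gamma(shape = 7.8+12/2 = 13.8, scale = 7.6+5.4/2 = 10.3).
Mode = β/(α+1) = 10.3/14.8 = 0.696.
Mean = β/(α−1) = 10.3/12.8 = 0.805.
Squared-error loss ⇒ the optimal estimator is the posterior mean.

0.805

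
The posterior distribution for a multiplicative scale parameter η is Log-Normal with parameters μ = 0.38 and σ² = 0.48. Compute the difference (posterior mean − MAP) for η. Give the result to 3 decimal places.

Mode = exp(μ − σ²) = exp(-0.10) = 0.905.
Mean = exp(μ + σ²/2) = exp(0.620) = 1.859.
Difference = 1.859 − 0.905 = 0.954.
The posterior is right-skewed, so the mean exceeds the mode.

0.954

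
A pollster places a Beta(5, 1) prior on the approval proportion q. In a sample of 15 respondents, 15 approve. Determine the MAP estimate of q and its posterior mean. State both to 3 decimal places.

q_MAP = 1.000, E[q|data] = 0.952

Posterior: Beta(5+15, 1+0) = Beta(20, 1).
Since β = 1 ≤ 1 and α > 1, the Beta density is monotone increasing on [0,1]; the mode is at 1.
Mean = 20/(20+1) = 0.952.
The mean is pulled below the mode by the posterior's left skew.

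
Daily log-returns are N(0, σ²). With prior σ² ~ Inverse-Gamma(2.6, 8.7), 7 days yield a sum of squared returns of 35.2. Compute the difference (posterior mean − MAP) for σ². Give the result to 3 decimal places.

1.453

Posterior: Inverse-Gamma(shape = 2.6+7/2 = 6.1, scale = 8.7+35.2/2 = 26.3).
Mode = β/(α+1) = 26.3/7.1 = 3.704.
Mean = β/(α−1) = 26.3/5.1 = 5.157.
Difference = 5.157 − 3.704 = 1.453.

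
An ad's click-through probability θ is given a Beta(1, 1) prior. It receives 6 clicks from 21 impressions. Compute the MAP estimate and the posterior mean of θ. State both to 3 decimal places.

MAP: 0.286. Posterior mean: 0.304.

Posterior: Beta(1+6, 1+15) = Beta(7, 16).
Mode = (7−1)/(7+16−2) = 6/21 = 0.286.
Mean = 7/(7+16) = 7/23 = 0.304.
Mean > mode: the posterior has a right tail.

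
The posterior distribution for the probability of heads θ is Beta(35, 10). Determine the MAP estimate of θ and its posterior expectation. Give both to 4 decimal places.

MAP = 0.7907; posterior mean = 0.7778

Mode = (35−1)/(35+10−2) = 34/43 = 0.7907.
Mean = 35/(35+10) = 35/45 = 0.7778.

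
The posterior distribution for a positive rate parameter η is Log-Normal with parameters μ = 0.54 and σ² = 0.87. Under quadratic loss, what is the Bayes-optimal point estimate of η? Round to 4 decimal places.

Mode = exp(μ − σ²) = exp(-0.33) = 0.7189.
Mean = exp(μ + σ²/2) = exp(0.975) = 2.6512.
Quadratic loss ⇒ the optimal estimator is the posterior mean.

2.6512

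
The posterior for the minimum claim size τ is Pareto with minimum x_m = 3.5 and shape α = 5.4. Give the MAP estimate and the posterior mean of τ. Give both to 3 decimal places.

The Pareto density is strictly decreasing on [x_m, ∞), so the mode is x_m = 3.500.
Mean = α·x_m/(α−1) = 5.4·3.5/4.4 = 4.295.

τ_MAP = 3.500, E[τ|data] = 4.295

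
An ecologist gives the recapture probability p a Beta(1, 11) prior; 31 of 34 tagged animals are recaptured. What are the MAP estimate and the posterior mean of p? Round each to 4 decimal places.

Posterior: Beta(1+31, 11+3) = Beta(32, 14).
Mode = (32−1)/(32+14−2) = 31/44 = 0.7045.
Mean = 32/(32+14) = 32/46 = 0.6957.

MAP estimate = 0.7045, posterior mean = 0.6957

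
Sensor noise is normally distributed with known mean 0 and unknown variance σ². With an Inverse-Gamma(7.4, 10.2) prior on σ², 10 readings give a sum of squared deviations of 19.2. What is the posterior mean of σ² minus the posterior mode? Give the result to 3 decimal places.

0.259

Posterior: Inverse-Gamma(shape = 7.4+10/2 = 12.4, scale = 10.2+19.2/2 = 19.8).
Mode = β/(α+1) = 19.8/13.4 = 1.478.
Mean = β/(α−1) = 19.8/11.4 = 1.737.
Difference = 1.737 − 1.478 = 0.259.
The mean is pulled above the mode by the posterior's right skew.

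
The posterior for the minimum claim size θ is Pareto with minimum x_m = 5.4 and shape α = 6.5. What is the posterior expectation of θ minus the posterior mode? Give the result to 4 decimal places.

0.9818

The Pareto density is strictly decreasing on [x_m, ∞), so the mode is x_m = 5.4000.
Mean = α·x_m/(α−1) = 6.5·5.4/5.5 = 6.3818.
Difference = 6.3818 − 5.4000 = 0.9818.
Mean > mode: the posterior has a right tail.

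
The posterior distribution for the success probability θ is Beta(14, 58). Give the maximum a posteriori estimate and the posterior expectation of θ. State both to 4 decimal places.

Mode = (14−1)/(14+58−2) = 13/70 = 0.1857.
Mean = 14/(14+58) = 14/72 = 0.1944.

MAP = 0.1857; posterior mean = 0.1944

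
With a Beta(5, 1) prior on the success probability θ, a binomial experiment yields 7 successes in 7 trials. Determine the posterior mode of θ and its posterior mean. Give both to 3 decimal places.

MAP = 1.000, posterior mean = 0.923

Posterior: Beta(5+7, 1+0) = Beta(12, 1).
Since β = 1 ≤ 1 and α > 1, the Beta density is monotone increasing on [0,1]; the mode is at 1.
Mean = 12/(12+1) = 0.923.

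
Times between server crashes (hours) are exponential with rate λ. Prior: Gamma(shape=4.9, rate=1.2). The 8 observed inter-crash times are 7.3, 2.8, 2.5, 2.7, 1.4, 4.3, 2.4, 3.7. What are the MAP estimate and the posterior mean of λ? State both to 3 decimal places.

Σ times = 27.1. Posterior: Gamma(shape = 4.9+8 = 12.9, rate = 1.2+27.1 = 28.3).
Mode = (α−1)/β = 11.9/28.3 = 0.420.
Mean = α/β = 12.9/28.3 = 0.456.

MAP = 0.420; posterior mean = 0.456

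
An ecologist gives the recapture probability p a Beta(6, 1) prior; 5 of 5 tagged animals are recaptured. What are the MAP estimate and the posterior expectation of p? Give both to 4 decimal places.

Posterior: Beta(6+5, 1+0) = Beta(11, 1).
Since β = 1 ≤ 1 and α > 1, the Beta density is monotone increasing on [0,1]; the mode is at 1.
Mean = 11/(11+1) = 0.9167.

MAP: 1.0000. Posterior mean: 0.9167.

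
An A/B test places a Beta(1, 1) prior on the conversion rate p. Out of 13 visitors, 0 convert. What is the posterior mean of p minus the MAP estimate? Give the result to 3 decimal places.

Posterior: Beta(1+0, 1+13) = Beta(1, 14).
Since α = 1 ≤ 1 and β > 1, the Beta density is monotone decreasing on [0,1]; the mode is at 0.
Mean = 1/(1+14) = 0.067.
Difference = 0.067 − 0.000 = 0.067.
The posterior is right-skewed, so the mean exceeds the mode.

0.067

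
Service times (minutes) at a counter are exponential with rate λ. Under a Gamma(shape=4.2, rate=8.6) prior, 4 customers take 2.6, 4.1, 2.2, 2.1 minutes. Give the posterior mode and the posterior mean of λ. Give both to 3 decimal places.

Σ times = 11.0. Posterior: Gamma(shape = 4.2+4 = 8.2, rate = 8.6+11.0 = 19.6).
Mode = (α−1)/β = 7.2/19.6 = 0.367.
Mean = α/β = 8.2/19.6 = 0.418.
The posterior is right-skewed, so the mean exceeds the mode.

λ_MAP = 0.367, E[λ|data] = 0.418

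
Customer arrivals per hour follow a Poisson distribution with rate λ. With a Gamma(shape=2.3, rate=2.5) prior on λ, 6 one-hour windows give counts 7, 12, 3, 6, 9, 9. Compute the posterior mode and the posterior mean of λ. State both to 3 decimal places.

Σ counts = 46. Posterior: Gamma(shape = 2.3+46 = 48.3, rate = 2.5+6 = 8.5).
Mode = (α−1)/β = 47.3/8.5 = 5.565.
Mean = α/β = 48.3/8.5 = 5.682.
The mean is pulled above the mode by the posterior's right skew.

MAP = 5.565; posterior mean = 5.682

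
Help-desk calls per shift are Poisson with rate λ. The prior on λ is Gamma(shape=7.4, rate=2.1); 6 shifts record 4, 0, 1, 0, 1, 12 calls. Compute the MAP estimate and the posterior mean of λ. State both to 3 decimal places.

Σ counts = 18. Posterior: Gamma(shape = 7.4+18 = 25.4, rate = 2.1+6 = 8.1).
Mode = (α−1)/β = 24.4/8.1 = 3.012.
Mean = α/β = 25.4/8.1 = 3.136.
Right-skewed posterior ⇒ mode < mean.

MAP: 3.012. Posterior mean: 3.136.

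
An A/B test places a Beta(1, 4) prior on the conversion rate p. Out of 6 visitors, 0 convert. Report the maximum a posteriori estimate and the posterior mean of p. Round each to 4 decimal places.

Posterior: Beta(1+0, 4+6) = Beta(1, 10).
Since α = 1 ≤ 1 and β > 1, the Beta density is monotone decreasing on [0,1]; the mode is at 0.
Mean = 1/(1+10) = 0.0909.
The posterior is right-skewed, so the mean exceeds the mode.

MAP = 0.0000; posterior mean = 0.0909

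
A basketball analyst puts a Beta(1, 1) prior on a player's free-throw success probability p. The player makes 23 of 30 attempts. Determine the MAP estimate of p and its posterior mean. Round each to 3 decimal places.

MAP: 0.767. Posterior mean: 0.750.

Posterior: Beta(1+23, 1+7) = Beta(24, 8).
Mode = (24−1)/(24+8−2) = 23/30 = 0.767.
Mean = 24/(24+8) = 24/32 = 0.750.
Left-skewed posterior ⇒ mean < mode.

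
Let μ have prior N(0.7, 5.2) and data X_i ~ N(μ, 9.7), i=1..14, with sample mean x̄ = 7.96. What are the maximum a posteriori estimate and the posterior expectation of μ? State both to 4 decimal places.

maximum a posteriori estimate = 7.1064, posterior expectation = 7.1064

Posterior for μ is Normal. Precision-weighted mean: (1/5.2·0.7 + 14/9.7·7.96) / (1/5.2 + 14/9.7) = 7.1064.
A Normal posterior is symmetric, so mode = mean.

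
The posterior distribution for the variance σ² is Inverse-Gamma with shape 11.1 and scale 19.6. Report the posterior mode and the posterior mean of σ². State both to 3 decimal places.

Mode = β/(α+1) = 19.6/12.1 = 1.620.
Mean = β/(α−1) = 19.6/10.1 = 1.941.

posterior mode = 1.620, posterior mean = 1.941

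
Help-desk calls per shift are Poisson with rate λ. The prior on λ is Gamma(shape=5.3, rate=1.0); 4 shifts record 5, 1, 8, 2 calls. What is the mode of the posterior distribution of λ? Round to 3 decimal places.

Σ counts = 16. Posterior: Gamma(shape = 5.3+16 = 21.3, rate = 1.0+4 = 5.0).
Mode = (α−1)/β = 20.3/5.0 = 4.060.
Mean = α/β = 21.3/5.0 = 4.260.
This is the posterior mode — the MAP estimate.

4.060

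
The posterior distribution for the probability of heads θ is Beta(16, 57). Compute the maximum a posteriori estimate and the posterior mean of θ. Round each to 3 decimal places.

maximum a posteriori estimate = 0.211, posterior mean = 0.219

Mode = (16−1)/(16+57−2) = 15/71 = 0.211.
Mean = 16/(16+57) = 16/73 = 0.219.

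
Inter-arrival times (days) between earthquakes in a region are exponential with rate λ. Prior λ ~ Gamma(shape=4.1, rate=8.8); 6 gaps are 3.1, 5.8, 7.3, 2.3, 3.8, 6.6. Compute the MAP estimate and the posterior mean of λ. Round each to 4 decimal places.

Σ times = 28.9. Posterior: Gamma(shape = 4.1+6 = 10.1, rate = 8.8+28.9 = 37.7).
Mode = (α−1)/β = 9.1/37.7 = 0.2414.
Mean = α/β = 10.1/37.7 = 0.2679.
Mean > mode: the posterior has a right tail.

MAP = 0.2414, posterior mean = 0.2679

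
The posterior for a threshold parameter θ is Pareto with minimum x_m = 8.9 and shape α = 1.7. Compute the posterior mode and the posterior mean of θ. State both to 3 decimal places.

The Pareto density is strictly decreasing on [x_m, ∞), so the mode is x_m = 8.900.
Mean = α·x_m/(α−1) = 1.7·8.9/0.7 = 21.614.

MAP: 8.900. Posterior mean: 21.614.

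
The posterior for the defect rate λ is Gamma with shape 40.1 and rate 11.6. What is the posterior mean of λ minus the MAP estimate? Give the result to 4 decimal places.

0.0862

Mode = (α−1)/β = 39.1/11.6 = 3.3707.
Mean = α/β = 40.1/11.6 = 3.4569.
Difference = 3.4569 − 3.3707 = 0.0862.
The mean is pulled above the mode by the posterior's right skew.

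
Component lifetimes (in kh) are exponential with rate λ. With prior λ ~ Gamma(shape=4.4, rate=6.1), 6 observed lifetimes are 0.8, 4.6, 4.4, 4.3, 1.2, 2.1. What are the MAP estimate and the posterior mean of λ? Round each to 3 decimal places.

Σ times = 17.4. Posterior: Gamma(shape = 4.4+6 = 10.4, rate = 6.1+17.4 = 23.5).
Mode = (α−1)/β = 9.4/23.5 = 0.400.
Mean = α/β = 10.4/23.5 = 0.443.
The posterior is right-skewed, so the mean exceeds the mode.

MAP = 0.400, posterior mean = 0.443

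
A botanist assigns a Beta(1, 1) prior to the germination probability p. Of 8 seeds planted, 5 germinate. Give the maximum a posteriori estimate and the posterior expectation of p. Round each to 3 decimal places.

Posterior: Beta(1+5, 1+3) = Beta(6, 4).
Mode = (6−1)/(6+4−2) = 5/8 = 0.625.
With a flat prior the MAP equals the MLE, 5/8.
Mean = 6/(6+4) = 6/10 = 0.600.

maximum a posteriori estimate = 0.625, posterior expectation = 0.600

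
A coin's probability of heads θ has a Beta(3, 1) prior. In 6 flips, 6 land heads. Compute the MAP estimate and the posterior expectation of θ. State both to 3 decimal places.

Posterior: Beta(3+6, 1+0) = Beta(9, 1).
Since β = 1 ≤ 1 and α > 1, the Beta density is monotone increasing on [0,1]; the mode is at 1.
Mean = 9/(9+1) = 0.900.
The posterior is left-skewed, so the mode exceeds the mean.

MAP = 1.000; posterior mean = 0.900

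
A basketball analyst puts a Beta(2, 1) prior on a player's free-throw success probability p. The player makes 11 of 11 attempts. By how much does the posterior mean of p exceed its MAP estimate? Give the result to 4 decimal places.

-0.0714

Posterior: Beta(2+11, 1+0) = Beta(13, 1).
Since β = 1 ≤ 1 and α > 1, the Beta density is monotone increasing on [0,1]; the mode is at 1.
Mean = 13/(13+1) = 0.9286.
Difference = 0.9286 − 1.0000 = -0.0714.
The mean is pulled below the mode by the posterior's left skew.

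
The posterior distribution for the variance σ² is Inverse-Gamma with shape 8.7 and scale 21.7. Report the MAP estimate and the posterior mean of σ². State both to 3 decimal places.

MAP: 2.237. Posterior mean: 2.818.

Mode = β/(α+1) = 21.7/9.7 = 2.237.
Mean = β/(α−1) = 21.7/7.7 = 2.818.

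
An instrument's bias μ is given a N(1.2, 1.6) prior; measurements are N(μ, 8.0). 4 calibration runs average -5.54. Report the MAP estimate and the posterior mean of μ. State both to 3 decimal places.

Posterior for μ is Normal. Precision-weighted mean: (1/1.6·1.2 + 4/8.0·-5.54) / (1/1.6 + 4/8.0) = -1.796.
A Normal posterior is symmetric, so mode = mean.

MAP = -1.796; posterior mean = -1.796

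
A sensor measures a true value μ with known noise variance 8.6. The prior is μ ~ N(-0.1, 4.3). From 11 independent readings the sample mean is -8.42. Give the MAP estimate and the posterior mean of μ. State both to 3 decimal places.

Posterior for μ is Normal. Precision-weighted mean: (1/4.3·-0.1 + 11/8.6·-8.42) / (1/4.3 + 11/8.6) = -7.140.
A Normal posterior is symmetric, so mode = mean.

MAP = -7.140; posterior mean = -7.140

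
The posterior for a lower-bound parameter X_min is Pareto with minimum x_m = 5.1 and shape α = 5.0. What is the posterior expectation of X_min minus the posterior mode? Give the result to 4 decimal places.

1.2750

The Pareto density is strictly decreasing on [x_m, ∞), so the mode is x_m = 5.1000.
Mean = α·x_m/(α−1) = 5.0·5.1/4.0 = 6.3750.
Difference = 6.3750 − 5.1000 = 1.2750.
The posterior is right-skewed, so the mean exceeds the mode.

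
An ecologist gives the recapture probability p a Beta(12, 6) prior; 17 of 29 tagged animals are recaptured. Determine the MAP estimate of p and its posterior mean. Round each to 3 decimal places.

MAP: 0.622. Posterior mean: 0.617.

Posterior: Beta(12+17, 6+12) = Beta(29, 18).
Mode = (29−1)/(29+18−2) = 28/45 = 0.622.
Mean = 29/(29+18) = 29/47 = 0.617.
Mode > mean: the posterior has a left tail.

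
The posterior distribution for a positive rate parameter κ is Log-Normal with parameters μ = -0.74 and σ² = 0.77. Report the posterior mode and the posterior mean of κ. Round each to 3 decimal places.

Mode = exp(μ − σ²) = exp(-1.51) = 0.221.
Mean = exp(μ + σ²/2) = exp(-0.355) = 0.701.

MAP = 0.221, posterior mean = 0.701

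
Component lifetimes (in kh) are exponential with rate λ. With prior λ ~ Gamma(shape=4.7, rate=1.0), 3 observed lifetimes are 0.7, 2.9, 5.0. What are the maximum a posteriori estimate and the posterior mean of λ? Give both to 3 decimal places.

MAP = 0.698, posterior mean = 0.802

Σ times = 8.6. Posterior: Gamma(shape = 4.7+3 = 7.7, rate = 1.0+8.6 = 9.6).
Mode = (α−1)/β = 6.7/9.6 = 0.698.
Mean = α/β = 7.7/9.6 = 0.802.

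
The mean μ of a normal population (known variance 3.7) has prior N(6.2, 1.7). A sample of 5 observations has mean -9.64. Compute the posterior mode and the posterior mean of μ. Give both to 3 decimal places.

MAP: -4.836. Posterior mean: -4.836.

Posterior for μ is Normal. Precision-weighted mean: (1/1.7·6.2 + 5/3.7·-9.64) / (1/1.7 + 5/3.7) = -4.836.
A Normal posterior is symmetric, so mode = mean.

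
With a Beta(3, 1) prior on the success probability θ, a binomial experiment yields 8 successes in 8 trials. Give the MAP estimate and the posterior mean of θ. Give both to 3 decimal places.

Posterior: Beta(3+8, 1+0) = Beta(11, 1).
Since β = 1 ≤ 1 and α > 1, the Beta density is monotone increasing on [0,1]; the mode is at 1.
Mean = 11/(11+1) = 0.917.

MAP = 1.000, posterior mean = 0.917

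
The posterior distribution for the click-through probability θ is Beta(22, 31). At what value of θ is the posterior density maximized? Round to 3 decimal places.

Mode = (22−1)/(22+31−2) = 21/51 = 0.412.
Mean = 22/(22+31) = 22/53 = 0.415.
This is the posterior mode — the MAP estimate.

0.412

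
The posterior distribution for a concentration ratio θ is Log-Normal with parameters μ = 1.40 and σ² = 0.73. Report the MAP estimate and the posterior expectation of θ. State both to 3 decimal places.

Mode = exp(μ − σ²) = exp(0.67) = 1.954.
Mean = exp(μ + σ²/2) = exp(1.765) = 5.842.

MAP = 1.954, posterior mean = 5.842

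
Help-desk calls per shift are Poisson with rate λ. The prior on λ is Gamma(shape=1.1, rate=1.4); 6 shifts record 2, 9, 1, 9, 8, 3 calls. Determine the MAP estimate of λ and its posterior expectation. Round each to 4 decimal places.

Σ counts = 32. Posterior: Gamma(shape = 1.1+32 = 33.1, rate = 1.4+6 = 7.4).
Mode = (α−1)/β = 32.1/7.4 = 4.3378.
Mean = α/β = 33.1/7.4 = 4.4730.

MAP: 4.3378. Posterior mean: 4.4730.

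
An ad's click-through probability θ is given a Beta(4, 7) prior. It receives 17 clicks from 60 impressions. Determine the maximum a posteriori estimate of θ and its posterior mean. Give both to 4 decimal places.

θ_MAP = 0.2899, E[θ|data] = 0.2958

Posterior: Beta(4+17, 7+43) = Beta(21, 50).
Mode = (21−1)/(21+50−2) = 20/69 = 0.2899.
Mean = 21/(21+50) = 21/71 = 0.2958.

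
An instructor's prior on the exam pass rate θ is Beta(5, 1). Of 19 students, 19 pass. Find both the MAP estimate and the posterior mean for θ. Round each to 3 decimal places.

MAP: 1.000. Posterior mean: 0.960.

Posterior: Beta(5+19, 1+0) = Beta(24, 1).
Since β = 1 ≤ 1 and α > 1, the Beta density is monotone increasing on [0,1]; the mode is at 1.
Mean = 24/(24+1) = 0.960.
The mean is pulled below the mode by the posterior's left skew.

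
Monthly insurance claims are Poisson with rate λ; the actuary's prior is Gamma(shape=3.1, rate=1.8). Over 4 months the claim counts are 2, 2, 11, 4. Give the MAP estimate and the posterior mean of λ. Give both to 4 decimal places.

MAP = 3.6379; posterior mean = 3.8103

Σ counts = 19. Posterior: Gamma(shape = 3.1+19 = 22.1, rate = 1.8+4 = 5.8).
Mode = (α−1)/β = 21.1/5.8 = 3.6379.
Mean = α/β = 22.1/5.8 = 3.8103.
Right-skewed posterior ⇒ mode < mean.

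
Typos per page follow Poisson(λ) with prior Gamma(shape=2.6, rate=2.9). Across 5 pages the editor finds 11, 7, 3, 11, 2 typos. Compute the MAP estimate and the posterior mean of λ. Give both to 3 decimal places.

Σ counts = 34. Posterior: Gamma(shape = 2.6+34 = 36.6, rate = 2.9+5 = 7.9).
Mode = (α−1)/β = 35.6/7.9 = 4.506.
Mean = α/β = 36.6/7.9 = 4.633.

MAP: 4.506. Posterior mean: 4.633.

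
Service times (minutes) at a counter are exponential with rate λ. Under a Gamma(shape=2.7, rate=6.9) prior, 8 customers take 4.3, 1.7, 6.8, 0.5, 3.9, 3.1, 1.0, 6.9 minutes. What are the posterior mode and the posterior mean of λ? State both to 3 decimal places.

Σ times = 28.2. Posterior: Gamma(shape = 2.7+8 = 10.7, rate = 6.9+28.2 = 35.1).
Mode = (α−1)/β = 9.7/35.1 = 0.276.
Mean = α/β = 10.7/35.1 = 0.305.
The posterior is right-skewed, so the mean exceeds the mode.

λ_MAP = 0.276, E[λ|data] = 0.305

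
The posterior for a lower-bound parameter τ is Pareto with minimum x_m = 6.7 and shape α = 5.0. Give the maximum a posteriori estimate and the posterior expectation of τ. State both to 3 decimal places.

maximum a posteriori estimate = 6.700, posterior expectation = 8.375

The Pareto density is strictly decreasing on [x_m, ∞), so the mode is x_m = 6.700.
Mean = α·x_m/(α−1) = 5.0·6.7/4.0 = 8.375.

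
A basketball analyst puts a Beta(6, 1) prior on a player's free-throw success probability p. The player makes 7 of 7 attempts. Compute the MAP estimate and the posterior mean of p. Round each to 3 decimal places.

Posterior: Beta(6+7, 1+0) = Beta(13, 1).
Since β = 1 ≤ 1 and α > 1, the Beta density is monotone increasing on [0,1]; the mode is at 1.
Mean = 13/(13+1) = 0.929.

MAP = 1.000; posterior mean = 0.929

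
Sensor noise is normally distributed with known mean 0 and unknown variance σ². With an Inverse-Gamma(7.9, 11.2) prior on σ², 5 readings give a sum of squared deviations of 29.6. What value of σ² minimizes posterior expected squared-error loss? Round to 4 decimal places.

2.7660

Posterior: Inverse-Gamma(shape = 7.9+5/2 = 10.4, scale = 11.2+29.6/2 = 26.0).
Mode = β/(α+1) = 26.0/11.4 = 2.2807.
Mean = β/(α−1) = 26.0/9.4 = 2.7660.
Squared-error loss ⇒ the optimal estimator is the posterior mean.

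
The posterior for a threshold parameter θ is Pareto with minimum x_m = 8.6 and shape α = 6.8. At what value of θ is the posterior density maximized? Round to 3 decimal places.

The Pareto density is strictly decreasing on [x_m, ∞), so the mode is x_m = 8.600.
Mean = α·x_m/(α−1) = 6.8·8.6/5.8 = 10.083.
This is the posterior mode — the MAP estimate.

8.600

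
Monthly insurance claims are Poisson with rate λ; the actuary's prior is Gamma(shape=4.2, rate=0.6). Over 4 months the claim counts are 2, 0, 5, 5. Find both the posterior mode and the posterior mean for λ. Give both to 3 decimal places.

MAP = 3.304; posterior mean = 3.522

Σ counts = 12. Posterior: Gamma(shape = 4.2+12 = 16.2, rate = 0.6+4 = 4.6).
Mode = (α−1)/β = 15.2/4.6 = 3.304.
Mean = α/β = 16.2/4.6 = 3.522.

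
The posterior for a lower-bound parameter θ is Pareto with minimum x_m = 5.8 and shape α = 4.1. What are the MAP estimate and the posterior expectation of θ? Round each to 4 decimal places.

The Pareto density is strictly decreasing on [x_m, ∞), so the mode is x_m = 5.8000.
Mean = α·x_m/(α−1) = 4.1·5.8/3.1 = 7.6710.
The mean is pulled above the mode by the posterior's right skew.

MAP estimate = 5.8000, posterior expectation = 7.6710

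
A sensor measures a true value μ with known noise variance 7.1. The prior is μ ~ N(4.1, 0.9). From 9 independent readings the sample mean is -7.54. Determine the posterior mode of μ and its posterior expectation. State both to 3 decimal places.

Posterior for μ is Normal. Precision-weighted mean: (1/0.9·4.1 + 9/7.1·-7.54) / (1/0.9 + 9/7.1) = -2.103.
A Normal posterior is symmetric, so mode = mean.

μ_MAP = -2.103, E[μ|data] = -2.103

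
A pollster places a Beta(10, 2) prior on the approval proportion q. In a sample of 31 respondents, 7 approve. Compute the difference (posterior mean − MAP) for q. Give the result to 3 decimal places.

0.005

Posterior: Beta(10+7, 2+24) = Beta(17, 26).
Mode = (17−1)/(17+26−2) = 16/41 = 0.390.
Mean = 17/(17+26) = 17/43 = 0.395.
Difference = 0.395 − 0.390 = 0.005.
Mean > mode: the posterior has a right tail.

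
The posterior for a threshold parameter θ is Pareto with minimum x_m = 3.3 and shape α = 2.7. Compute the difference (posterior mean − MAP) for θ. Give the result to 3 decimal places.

The Pareto density is strictly decreasing on [x_m, ∞), so the mode is x_m = 3.300.
Mean = α·x_m/(α−1) = 2.7·3.3/1.7 = 5.241.
Difference = 5.241 − 3.300 = 1.941.

1.941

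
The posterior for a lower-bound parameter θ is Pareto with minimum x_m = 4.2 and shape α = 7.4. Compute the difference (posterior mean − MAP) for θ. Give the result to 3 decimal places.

The Pareto density is strictly decreasing on [x_m, ∞), so the mode is x_m = 4.200.
Mean = α·x_m/(α−1) = 7.4·4.2/6.4 = 4.856.
Difference = 4.856 − 4.200 = 0.656.
Mean > mode: the posterior has a right tail.

0.656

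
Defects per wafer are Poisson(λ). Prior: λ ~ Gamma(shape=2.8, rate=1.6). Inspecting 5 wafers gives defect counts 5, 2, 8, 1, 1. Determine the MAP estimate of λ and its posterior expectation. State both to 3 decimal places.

MAP estimate = 2.848, posterior expectation = 3.000

Σ counts = 17. Posterior: Gamma(shape = 2.8+17 = 19.8, rate = 1.6+5 = 6.6).
Mode = (α−1)/β = 18.8/6.6 = 2.848.
Mean = α/β = 19.8/6.6 = 3.000.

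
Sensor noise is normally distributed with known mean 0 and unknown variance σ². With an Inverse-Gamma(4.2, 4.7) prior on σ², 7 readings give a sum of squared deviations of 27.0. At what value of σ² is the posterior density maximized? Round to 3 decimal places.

2.092

Posterior: Inverse-Gamma(shape = 4.2+7/2 = 7.7, scale = 4.7+27.0/2 = 18.2).
Mode = β/(α+1) = 18.2/8.7 = 2.092.
Mean = β/(α−1) = 18.2/6.7 = 2.716.
This is the posterior mode — the MAP estimate.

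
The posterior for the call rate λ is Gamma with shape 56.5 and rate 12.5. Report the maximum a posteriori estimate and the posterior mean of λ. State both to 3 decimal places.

Mode = (α−1)/β = 55.5/12.5 = 4.440.
Mean = α/β = 56.5/12.5 = 4.520.

λ_MAP = 4.440, E[λ|data] = 4.520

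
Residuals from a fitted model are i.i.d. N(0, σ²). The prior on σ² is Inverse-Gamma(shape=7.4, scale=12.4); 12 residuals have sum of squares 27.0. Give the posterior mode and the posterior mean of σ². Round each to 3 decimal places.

Posterior: Inverse-Gamma(shape = 7.4+12/2 = 13.4, scale = 12.4+27.0/2 = 25.9).
Mode = β/(α+1) = 25.9/14.4 = 1.799.
Mean = β/(α−1) = 25.9/12.4 = 2.089.

MAP = 1.799, posterior mean = 2.089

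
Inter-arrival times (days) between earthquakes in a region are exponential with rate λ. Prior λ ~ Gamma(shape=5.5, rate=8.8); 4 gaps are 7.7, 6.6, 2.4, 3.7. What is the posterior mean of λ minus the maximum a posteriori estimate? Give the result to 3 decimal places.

0.034

Σ times = 20.4. Posterior: Gamma(shape = 5.5+4 = 9.5, rate = 8.8+20.4 = 29.2).
Mode = (α−1)/β = 8.5/29.2 = 0.291.
Mean = α/β = 9.5/29.2 = 0.325.
Difference = 0.325 − 0.291 = 0.034.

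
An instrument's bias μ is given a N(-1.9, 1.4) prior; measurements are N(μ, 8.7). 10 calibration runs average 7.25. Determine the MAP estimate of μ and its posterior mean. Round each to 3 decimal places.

μ_MAP = 3.743, E[μ|data] = 3.743

Posterior for μ is Normal. Precision-weighted mean: (1/1.4·-1.9 + 10/8.7·7.25) / (1/1.4 + 10/8.7) = 3.743.
A Normal posterior is symmetric, so mode = mean.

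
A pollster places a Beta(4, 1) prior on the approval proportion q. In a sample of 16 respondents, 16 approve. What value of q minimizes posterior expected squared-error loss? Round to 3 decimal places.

0.952

Posterior: Beta(4+16, 1+0) = Beta(20, 1).
Since β = 1 ≤ 1 and α > 1, the Beta density is monotone increasing on [0,1]; the mode is at 1.
Mean = 20/(20+1) = 0.952.
Squared-error loss ⇒ the optimal estimator is the posterior mean.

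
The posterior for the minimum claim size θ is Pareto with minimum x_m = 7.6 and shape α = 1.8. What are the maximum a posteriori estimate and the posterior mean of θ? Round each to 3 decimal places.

maximum a posteriori estimate = 7.600, posterior mean = 17.100

The Pareto density is strictly decreasing on [x_m, ∞), so the mode is x_m = 7.600.
Mean = α·x_m/(α−1) = 1.8·7.6/0.8 = 17.100.
Mean > mode: the posterior has a right tail.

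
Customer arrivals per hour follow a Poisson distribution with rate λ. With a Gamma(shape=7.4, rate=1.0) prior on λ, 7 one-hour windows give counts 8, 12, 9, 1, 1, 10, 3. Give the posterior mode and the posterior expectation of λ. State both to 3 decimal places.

Σ counts = 44. Posterior: Gamma(shape = 7.4+44 = 51.4, rate = 1.0+7 = 8.0).
Mode = (α−1)/β = 50.4/8.0 = 6.300.
Mean = α/β = 51.4/8.0 = 6.425.
The mean is pulled above the mode by the posterior's right skew.

MAP: 6.300. Posterior mean: 6.425.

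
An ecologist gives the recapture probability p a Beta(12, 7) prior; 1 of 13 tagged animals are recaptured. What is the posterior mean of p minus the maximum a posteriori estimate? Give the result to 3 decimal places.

0.006

Posterior: Beta(12+1, 7+12) = Beta(13, 19).
Mode = (13−1)/(13+19−2) = 12/30 = 0.400.
Mean = 13/(13+19) = 13/32 = 0.406.
Difference = 0.406 − 0.400 = 0.006.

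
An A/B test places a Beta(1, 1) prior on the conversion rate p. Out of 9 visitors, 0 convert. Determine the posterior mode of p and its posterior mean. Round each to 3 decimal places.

Posterior: Beta(1+0, 1+9) = Beta(1, 10).
Since α = 1 ≤ 1 and β > 1, the Beta density is monotone decreasing on [0,1]; the mode is at 0.
Mean = 1/(1+10) = 0.091.

MAP = 0.000; posterior mean = 0.091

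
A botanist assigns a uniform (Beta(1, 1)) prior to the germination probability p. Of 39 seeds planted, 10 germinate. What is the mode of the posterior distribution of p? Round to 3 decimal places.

0.256

Posterior: Beta(1+10, 1+29) = Beta(11, 30).
Mode = (11−1)/(11+30−2) = 10/39 = 0.256.
With a flat prior the MAP equals the MLE, 10/39.
Mean = 11/(11+30) = 11/41 = 0.268.
This is the posterior mode — the MAP estimate.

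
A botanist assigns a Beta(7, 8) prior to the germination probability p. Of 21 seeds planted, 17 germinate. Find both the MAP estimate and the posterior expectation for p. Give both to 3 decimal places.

MAP = 0.676, posterior mean = 0.667

Posterior: Beta(7+17, 8+4) = Beta(24, 12).
Mode = (24−1)/(24+12−2) = 23/34 = 0.676.
Mean = 24/(24+12) = 24/36 = 0.667.
The posterior is left-skewed, so the mode exceeds the mean.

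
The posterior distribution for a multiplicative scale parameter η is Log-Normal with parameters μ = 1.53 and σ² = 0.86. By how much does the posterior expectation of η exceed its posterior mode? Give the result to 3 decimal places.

5.145

Mode = exp(μ − σ²) = exp(0.67) = 1.954.
Mean = exp(μ + σ²/2) = exp(1.960) = 7.099.
Difference = 7.099 − 1.954 = 5.145.
The mean is pulled above the mode by the posterior's right skew.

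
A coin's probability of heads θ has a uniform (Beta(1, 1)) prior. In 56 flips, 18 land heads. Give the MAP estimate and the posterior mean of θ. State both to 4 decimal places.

Posterior: Beta(1+18, 1+38) = Beta(19, 39).
Mode = (19−1)/(19+39−2) = 18/56 = 0.3214.
Mean = 19/(19+39) = 19/58 = 0.3276.
The mean is pulled above the mode by the posterior's right skew.

MAP: 0.3214. Posterior mean: 0.3276.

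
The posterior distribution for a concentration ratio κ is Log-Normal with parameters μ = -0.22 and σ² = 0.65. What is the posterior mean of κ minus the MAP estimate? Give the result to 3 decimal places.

0.692

Mode = exp(μ − σ²) = exp(-0.87) = 0.419.
Mean = exp(μ + σ²/2) = exp(0.105) = 1.111.
Difference = 1.111 − 0.419 = 0.692.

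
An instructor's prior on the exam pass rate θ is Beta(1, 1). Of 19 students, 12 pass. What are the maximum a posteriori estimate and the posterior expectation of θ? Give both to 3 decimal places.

Posterior: Beta(1+12, 1+7) = Beta(13, 8).
Mode = (13−1)/(13+8−2) = 12/19 = 0.632.
With a flat prior the MAP equals the MLE, 12/19.
Mean = 13/(13+8) = 13/21 = 0.619.

maximum a posteriori estimate = 0.632, posterior expectation = 0.619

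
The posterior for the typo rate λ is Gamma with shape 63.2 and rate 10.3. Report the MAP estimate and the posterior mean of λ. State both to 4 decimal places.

λ_MAP = 6.0388, E[λ|data] = 6.1359

Mode = (α−1)/β = 62.2/10.3 = 6.0388.
Mean = α/β = 63.2/10.3 = 6.1359.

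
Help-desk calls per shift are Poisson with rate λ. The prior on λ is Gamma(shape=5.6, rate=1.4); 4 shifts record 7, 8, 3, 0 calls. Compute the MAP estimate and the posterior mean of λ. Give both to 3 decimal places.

Σ counts = 18. Posterior: Gamma(shape = 5.6+18 = 23.6, rate = 1.4+4 = 5.4).
Mode = (α−1)/β = 22.6/5.4 = 4.185.
Mean = α/β = 23.6/5.4 = 4.370.

MAP estimate = 4.185, posterior mean = 4.370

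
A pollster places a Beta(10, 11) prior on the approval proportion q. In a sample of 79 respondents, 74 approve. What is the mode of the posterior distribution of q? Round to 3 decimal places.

Posterior: Beta(10+74, 11+5) = Beta(84, 16).
Mode = (84−1)/(84+16−2) = 83/98 = 0.847.
Mean = 84/(84+16) = 84/100 = 0.840.
This is the posterior mode — the MAP estimate.

0.847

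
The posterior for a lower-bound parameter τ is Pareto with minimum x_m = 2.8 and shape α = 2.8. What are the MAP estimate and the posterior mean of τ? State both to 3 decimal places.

MAP = 2.800, posterior mean = 4.356

The Pareto density is strictly decreasing on [x_m, ∞), so the mode is x_m = 2.800.
Mean = α·x_m/(α−1) = 2.8·2.8/1.8 = 4.356.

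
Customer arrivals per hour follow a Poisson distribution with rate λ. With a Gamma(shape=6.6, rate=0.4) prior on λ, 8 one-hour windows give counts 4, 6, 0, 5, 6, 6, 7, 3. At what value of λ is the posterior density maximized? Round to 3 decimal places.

5.071

Σ counts = 37. Posterior: Gamma(shape = 6.6+37 = 43.6, rate = 0.4+8 = 8.4).
Mode = (α−1)/β = 42.6/8.4 = 5.071.
Mean = α/β = 43.6/8.4 = 5.190.
This is the posterior mode — the MAP estimate.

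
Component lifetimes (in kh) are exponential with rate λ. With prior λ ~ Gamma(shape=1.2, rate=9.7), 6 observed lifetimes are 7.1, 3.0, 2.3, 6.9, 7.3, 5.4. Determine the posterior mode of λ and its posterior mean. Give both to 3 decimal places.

Σ times = 32.0. Posterior: Gamma(shape = 1.2+6 = 7.2, rate = 9.7+32.0 = 41.7).
Mode = (α−1)/β = 6.2/41.7 = 0.149.
Mean = α/β = 7.2/41.7 = 0.173.

MAP = 0.149, posterior mean = 0.173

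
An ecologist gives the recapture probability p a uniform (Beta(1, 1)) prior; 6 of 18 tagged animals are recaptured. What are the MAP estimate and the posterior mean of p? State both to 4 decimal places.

MAP = 0.3333, posterior mean = 0.3500

Posterior: Beta(1+6, 1+12) = Beta(7, 13).
Mode = (7−1)/(7+13−2) = 6/18 = 0.3333.
With a flat prior the MAP equals the MLE, 6/18.
Mean = 7/(7+13) = 7/20 = 0.3500.
Right-skewed posterior ⇒ mode < mean.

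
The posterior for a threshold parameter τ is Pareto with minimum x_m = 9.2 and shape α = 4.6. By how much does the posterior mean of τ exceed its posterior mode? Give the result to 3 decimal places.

The Pareto density is strictly decreasing on [x_m, ∞), so the mode is x_m = 9.200.
Mean = α·x_m/(α−1) = 4.6·9.2/3.6 = 11.756.
Difference = 11.756 − 9.200 = 2.556.
Mean > mode: the posterior has a right tail.

2.556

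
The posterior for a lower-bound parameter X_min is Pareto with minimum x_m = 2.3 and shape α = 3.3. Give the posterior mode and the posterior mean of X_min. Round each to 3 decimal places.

MAP = 2.300; posterior mean = 3.300

The Pareto density is strictly decreasing on [x_m, ∞), so the mode is x_m = 2.300.
Mean = α·x_m/(α−1) = 3.3·2.3/2.3 = 3.300.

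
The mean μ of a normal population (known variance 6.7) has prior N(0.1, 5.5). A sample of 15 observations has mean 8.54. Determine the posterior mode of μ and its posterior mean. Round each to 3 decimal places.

Posterior for μ is Normal. Precision-weighted mean: (1/5.5·0.1 + 15/6.7·8.54) / (1/5.5 + 15/6.7) = 7.906.
A Normal posterior is symmetric, so mode = mean.

MAP: 7.906. Posterior mean: 7.906.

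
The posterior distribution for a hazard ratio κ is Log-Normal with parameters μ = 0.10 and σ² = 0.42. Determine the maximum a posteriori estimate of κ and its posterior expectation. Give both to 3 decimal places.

MAP: 0.726. Posterior mean: 1.363.

Mode = exp(μ − σ²) = exp(-0.32) = 0.726.
Mean = exp(μ + σ²/2) = exp(0.310) = 1.363.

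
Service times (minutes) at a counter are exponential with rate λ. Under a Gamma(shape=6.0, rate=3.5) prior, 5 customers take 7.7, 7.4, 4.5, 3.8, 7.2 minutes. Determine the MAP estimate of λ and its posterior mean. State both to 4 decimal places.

Σ times = 30.6. Posterior: Gamma(shape = 6.0+5 = 11.0, rate = 3.5+30.6 = 34.1).
Mode = (α−1)/β = 10.0/34.1 = 0.2933.
Mean = α/β = 11.0/34.1 = 0.3226.
Right-skewed posterior ⇒ mode < mean.

λ_MAP = 0.2933, E[λ|data] = 0.3226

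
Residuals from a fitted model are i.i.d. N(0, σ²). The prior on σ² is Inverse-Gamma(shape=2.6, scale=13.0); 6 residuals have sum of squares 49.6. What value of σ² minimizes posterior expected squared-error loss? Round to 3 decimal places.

8.217

Posterior: Inverse-Gamma(shape = 2.6+6/2 = 5.6, scale = 13.0+49.6/2 = 37.8).
Mode = β/(α+1) = 37.8/6.6 = 5.727.
Mean = β/(α−1) = 37.8/4.6 = 8.217.
Squared-error loss ⇒ the optimal estimator is the posterior mean.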